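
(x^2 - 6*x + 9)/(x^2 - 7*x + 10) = (x^2 - 6*x + 9)/(x^2 - 7*x + 10)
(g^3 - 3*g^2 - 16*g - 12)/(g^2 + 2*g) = g - 5 - 6/g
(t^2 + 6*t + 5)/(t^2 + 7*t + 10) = (t + 1)/(t + 2)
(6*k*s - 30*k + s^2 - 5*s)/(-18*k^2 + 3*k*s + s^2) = (s - 5)/(-3*k + s)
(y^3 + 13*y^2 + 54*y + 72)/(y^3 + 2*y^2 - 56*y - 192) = (y + 3)/(y - 8)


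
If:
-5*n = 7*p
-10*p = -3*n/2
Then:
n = 0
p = 0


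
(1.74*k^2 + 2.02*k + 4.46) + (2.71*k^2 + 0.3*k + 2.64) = 4.45*k^2 + 2.32*k + 7.1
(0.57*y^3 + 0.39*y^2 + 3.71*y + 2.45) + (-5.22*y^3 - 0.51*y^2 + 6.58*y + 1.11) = -4.65*y^3 - 0.12*y^2 + 10.29*y + 3.56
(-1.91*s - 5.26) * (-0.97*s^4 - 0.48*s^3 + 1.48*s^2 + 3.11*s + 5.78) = 1.8527*s^5 + 6.019*s^4 - 0.302*s^3 - 13.7249*s^2 - 27.3984*s - 30.4028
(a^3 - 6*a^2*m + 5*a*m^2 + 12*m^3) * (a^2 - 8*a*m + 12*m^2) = a^5 - 14*a^4*m + 65*a^3*m^2 - 100*a^2*m^3 - 36*a*m^4 + 144*m^5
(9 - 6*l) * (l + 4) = -6*l^2 - 15*l + 36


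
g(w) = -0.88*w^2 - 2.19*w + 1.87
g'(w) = -1.76*w - 2.19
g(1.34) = -2.64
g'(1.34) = -4.55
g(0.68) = -0.03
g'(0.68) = -3.39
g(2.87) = -11.66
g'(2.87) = -7.24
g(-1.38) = 3.22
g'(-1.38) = 0.24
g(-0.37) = 2.56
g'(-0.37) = -1.54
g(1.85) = -5.19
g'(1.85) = -5.45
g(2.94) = -12.17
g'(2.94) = -7.36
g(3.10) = -13.38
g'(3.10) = -7.65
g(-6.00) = -16.67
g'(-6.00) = 8.37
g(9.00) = -89.12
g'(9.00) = -18.03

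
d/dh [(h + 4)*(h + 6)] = 2*h + 10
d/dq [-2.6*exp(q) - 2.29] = -2.6*exp(q)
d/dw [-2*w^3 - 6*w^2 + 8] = 6*w*(-w - 2)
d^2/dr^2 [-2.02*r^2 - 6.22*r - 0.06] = -4.04000000000000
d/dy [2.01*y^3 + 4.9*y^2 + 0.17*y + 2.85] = 6.03*y^2 + 9.8*y + 0.17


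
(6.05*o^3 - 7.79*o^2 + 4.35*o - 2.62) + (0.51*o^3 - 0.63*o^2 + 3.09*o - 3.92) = 6.56*o^3 - 8.42*o^2 + 7.44*o - 6.54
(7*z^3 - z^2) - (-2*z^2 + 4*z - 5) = 7*z^3 + z^2 - 4*z + 5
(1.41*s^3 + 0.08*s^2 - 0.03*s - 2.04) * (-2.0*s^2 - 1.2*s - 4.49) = -2.82*s^5 - 1.852*s^4 - 6.3669*s^3 + 3.7568*s^2 + 2.5827*s + 9.1596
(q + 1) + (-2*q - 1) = -q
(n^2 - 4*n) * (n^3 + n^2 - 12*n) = n^5 - 3*n^4 - 16*n^3 + 48*n^2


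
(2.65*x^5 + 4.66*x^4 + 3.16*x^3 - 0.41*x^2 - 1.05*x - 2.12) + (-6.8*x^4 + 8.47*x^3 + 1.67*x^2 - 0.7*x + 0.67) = 2.65*x^5 - 2.14*x^4 + 11.63*x^3 + 1.26*x^2 - 1.75*x - 1.45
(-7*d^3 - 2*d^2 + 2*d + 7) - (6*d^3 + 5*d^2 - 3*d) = -13*d^3 - 7*d^2 + 5*d + 7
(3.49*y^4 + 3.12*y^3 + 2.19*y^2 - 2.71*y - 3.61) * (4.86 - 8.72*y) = -30.4328*y^5 - 10.245*y^4 - 3.9336*y^3 + 34.2746*y^2 + 18.3086*y - 17.5446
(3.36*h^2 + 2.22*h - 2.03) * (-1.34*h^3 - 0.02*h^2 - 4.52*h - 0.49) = -4.5024*h^5 - 3.042*h^4 - 12.5114*h^3 - 11.6402*h^2 + 8.0878*h + 0.9947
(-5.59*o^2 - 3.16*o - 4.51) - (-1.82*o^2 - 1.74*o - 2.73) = -3.77*o^2 - 1.42*o - 1.78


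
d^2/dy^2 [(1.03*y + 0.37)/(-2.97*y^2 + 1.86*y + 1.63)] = ((1.03*y + 0.37)*(5.94*y - 1.86)*(11.88*y - 3.72) + (18.3546*y - 1.6338)*(-2.97*y^2 + 1.86*y + 1.63))/(-2.97*y^2 + 1.86*y + 1.63)^3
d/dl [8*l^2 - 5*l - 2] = 16*l - 5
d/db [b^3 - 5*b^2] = b*(3*b - 10)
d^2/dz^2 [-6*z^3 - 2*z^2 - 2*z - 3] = -36*z - 4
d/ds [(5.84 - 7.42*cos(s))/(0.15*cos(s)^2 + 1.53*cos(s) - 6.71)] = (-1.113*cos(s)^2 + 1.752*cos(s) - 40.853)*sin(s)/(0.0225*cos(s)^4 + 0.459*cos(s)^3 + 0.3279*cos(s)^2 - 20.5326*cos(s) + 45.0241)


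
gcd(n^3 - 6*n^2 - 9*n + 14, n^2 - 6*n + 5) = n - 1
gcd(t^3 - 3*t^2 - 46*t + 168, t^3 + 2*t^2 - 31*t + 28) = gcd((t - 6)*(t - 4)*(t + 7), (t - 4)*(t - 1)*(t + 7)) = t^2 + 3*t - 28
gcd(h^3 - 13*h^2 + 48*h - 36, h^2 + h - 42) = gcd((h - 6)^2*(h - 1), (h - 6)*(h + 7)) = h - 6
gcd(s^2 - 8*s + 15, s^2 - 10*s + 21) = s - 3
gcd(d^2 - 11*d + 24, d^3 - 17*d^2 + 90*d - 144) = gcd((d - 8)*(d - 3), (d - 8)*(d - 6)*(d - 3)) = d^2 - 11*d + 24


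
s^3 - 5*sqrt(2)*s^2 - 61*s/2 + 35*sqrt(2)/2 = (s - 7*sqrt(2))*(s - sqrt(2)/2)*(s + 5*sqrt(2)/2)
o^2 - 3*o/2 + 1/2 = (o - 1)*(o - 1/2)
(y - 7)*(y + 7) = y^2 - 49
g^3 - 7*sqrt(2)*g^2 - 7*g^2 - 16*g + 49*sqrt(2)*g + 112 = (g - 7)*(g - 8*sqrt(2))*(g + sqrt(2))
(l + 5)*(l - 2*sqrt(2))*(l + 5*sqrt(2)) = l^3 + 3*sqrt(2)*l^2 + 5*l^2 - 20*l + 15*sqrt(2)*l - 100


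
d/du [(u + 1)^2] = 2*u + 2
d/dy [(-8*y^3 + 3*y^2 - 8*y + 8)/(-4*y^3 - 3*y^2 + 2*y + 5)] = 2*(18*y^4 - 48*y^3 - 21*y^2 + 39*y - 28)/(16*y^6 + 24*y^5 - 7*y^4 - 52*y^3 - 26*y^2 + 20*y + 25)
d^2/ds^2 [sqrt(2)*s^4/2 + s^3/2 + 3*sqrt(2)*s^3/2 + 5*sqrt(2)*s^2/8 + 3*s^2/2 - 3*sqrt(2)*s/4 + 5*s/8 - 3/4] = 6*sqrt(2)*s^2 + 3*s + 9*sqrt(2)*s + 5*sqrt(2)/4 + 3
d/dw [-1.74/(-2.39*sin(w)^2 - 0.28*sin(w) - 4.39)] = -(8.3172*sin(w) + 0.4872)*cos(w)/(2.39*sin(w)^2 + 0.28*sin(w) + 4.39)^2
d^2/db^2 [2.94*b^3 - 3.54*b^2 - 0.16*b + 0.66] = 17.64*b - 7.08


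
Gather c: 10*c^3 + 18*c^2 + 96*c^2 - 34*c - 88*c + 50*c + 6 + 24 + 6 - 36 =10*c^3 + 114*c^2 - 72*c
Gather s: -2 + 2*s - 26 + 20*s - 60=22*s - 88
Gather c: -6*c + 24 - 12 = 12 - 6*c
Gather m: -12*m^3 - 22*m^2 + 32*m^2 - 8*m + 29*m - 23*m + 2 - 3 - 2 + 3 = -12*m^3 + 10*m^2 - 2*m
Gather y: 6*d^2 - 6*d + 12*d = 6*d^2 + 6*d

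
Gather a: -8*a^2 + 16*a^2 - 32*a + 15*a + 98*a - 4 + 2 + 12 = 8*a^2 + 81*a + 10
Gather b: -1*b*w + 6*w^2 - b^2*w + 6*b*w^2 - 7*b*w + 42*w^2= -b^2*w + b*(6*w^2 - 8*w) + 48*w^2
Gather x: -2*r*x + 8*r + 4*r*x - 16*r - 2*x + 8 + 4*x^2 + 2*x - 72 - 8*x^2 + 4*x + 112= -8*r - 4*x^2 + x*(2*r + 4) + 48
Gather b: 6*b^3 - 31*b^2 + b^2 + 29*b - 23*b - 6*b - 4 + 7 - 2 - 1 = 6*b^3 - 30*b^2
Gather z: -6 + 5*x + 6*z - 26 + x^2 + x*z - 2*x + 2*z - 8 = x^2 + 3*x + z*(x + 8) - 40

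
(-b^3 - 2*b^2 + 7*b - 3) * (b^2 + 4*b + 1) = -b^5 - 6*b^4 - 2*b^3 + 23*b^2 - 5*b - 3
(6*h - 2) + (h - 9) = 7*h - 11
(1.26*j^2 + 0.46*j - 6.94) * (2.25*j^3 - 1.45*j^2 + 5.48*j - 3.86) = 2.835*j^5 - 0.792*j^4 - 9.3772*j^3 + 7.7202*j^2 - 39.8068*j + 26.7884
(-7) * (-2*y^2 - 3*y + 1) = 14*y^2 + 21*y - 7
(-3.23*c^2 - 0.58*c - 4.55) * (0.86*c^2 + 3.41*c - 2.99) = -2.7778*c^4 - 11.5131*c^3 + 3.7669*c^2 - 13.7813*c + 13.6045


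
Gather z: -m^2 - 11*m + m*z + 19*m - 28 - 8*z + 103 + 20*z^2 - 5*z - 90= -m^2 + 8*m + 20*z^2 + z*(m - 13) - 15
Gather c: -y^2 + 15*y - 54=-y^2 + 15*y - 54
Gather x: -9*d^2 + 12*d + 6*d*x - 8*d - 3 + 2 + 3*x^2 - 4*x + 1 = -9*d^2 + 4*d + 3*x^2 + x*(6*d - 4)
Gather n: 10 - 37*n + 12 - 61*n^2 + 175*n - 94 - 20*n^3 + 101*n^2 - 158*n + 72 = -20*n^3 + 40*n^2 - 20*n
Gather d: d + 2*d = 3*d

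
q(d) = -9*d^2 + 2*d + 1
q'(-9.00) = 164.00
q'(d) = 2 - 18*d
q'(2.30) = -39.40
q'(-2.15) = 40.70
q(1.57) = -18.04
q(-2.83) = -76.74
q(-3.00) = -86.00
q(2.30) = -42.01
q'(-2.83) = 52.94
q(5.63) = -273.01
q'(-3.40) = 63.20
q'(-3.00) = 56.00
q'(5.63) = -99.34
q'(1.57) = -26.26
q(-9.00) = -746.00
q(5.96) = -306.77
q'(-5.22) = 95.96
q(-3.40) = -109.84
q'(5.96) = -105.28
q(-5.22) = -254.68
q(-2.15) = -44.90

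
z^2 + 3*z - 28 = (z - 4)*(z + 7)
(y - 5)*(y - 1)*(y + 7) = y^3 + y^2 - 37*y + 35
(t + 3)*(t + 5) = t^2 + 8*t + 15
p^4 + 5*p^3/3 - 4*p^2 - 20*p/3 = p*(p - 2)*(p + 5/3)*(p + 2)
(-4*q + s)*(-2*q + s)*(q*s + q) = 8*q^3*s + 8*q^3 - 6*q^2*s^2 - 6*q^2*s + q*s^3 + q*s^2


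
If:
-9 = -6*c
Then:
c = 3/2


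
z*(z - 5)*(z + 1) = z^3 - 4*z^2 - 5*z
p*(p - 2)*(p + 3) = p^3 + p^2 - 6*p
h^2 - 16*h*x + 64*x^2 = (h - 8*x)^2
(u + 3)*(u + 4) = u^2 + 7*u + 12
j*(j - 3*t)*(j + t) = j^3 - 2*j^2*t - 3*j*t^2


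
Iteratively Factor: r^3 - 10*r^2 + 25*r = (r - 5)*(r^2 - 5*r) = (r - 5)^2*(r)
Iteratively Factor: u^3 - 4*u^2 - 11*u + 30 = (u - 2)*(u^2 - 2*u - 15) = (u - 5)*(u - 2)*(u + 3)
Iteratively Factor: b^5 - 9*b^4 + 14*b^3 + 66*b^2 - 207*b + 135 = (b - 3)*(b^4 - 6*b^3 - 4*b^2 + 54*b - 45) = (b - 5)*(b - 3)*(b^3 - b^2 - 9*b + 9) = (b - 5)*(b - 3)*(b + 3)*(b^2 - 4*b + 3) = (b - 5)*(b - 3)*(b - 1)*(b + 3)*(b - 3)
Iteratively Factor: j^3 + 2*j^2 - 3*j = (j + 3)*(j^2 - j) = j*(j + 3)*(j - 1)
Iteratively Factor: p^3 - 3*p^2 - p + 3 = (p + 1)*(p^2 - 4*p + 3) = (p - 3)*(p + 1)*(p - 1)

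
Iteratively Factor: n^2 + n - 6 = (n - 2)*(n + 3)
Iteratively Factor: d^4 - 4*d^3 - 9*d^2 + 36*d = (d + 3)*(d^3 - 7*d^2 + 12*d) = (d - 3)*(d + 3)*(d^2 - 4*d) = (d - 4)*(d - 3)*(d + 3)*(d)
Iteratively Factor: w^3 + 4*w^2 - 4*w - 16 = (w + 4)*(w^2 - 4) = (w + 2)*(w + 4)*(w - 2)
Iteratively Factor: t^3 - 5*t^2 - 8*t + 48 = (t - 4)*(t^2 - t - 12) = (t - 4)^2*(t + 3)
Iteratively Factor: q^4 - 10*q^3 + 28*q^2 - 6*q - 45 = (q - 3)*(q^3 - 7*q^2 + 7*q + 15) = (q - 5)*(q - 3)*(q^2 - 2*q - 3) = (q - 5)*(q - 3)^2*(q + 1)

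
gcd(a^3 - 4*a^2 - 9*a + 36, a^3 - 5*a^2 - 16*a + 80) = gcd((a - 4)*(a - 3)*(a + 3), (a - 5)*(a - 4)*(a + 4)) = a - 4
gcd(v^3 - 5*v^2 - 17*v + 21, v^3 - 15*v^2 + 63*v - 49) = v^2 - 8*v + 7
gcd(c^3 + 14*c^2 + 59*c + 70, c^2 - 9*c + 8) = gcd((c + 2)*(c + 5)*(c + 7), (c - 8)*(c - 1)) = 1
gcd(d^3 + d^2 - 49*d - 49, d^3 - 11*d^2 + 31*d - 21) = d - 7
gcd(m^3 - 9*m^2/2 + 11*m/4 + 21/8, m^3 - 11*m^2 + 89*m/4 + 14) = m^2 - 3*m - 7/4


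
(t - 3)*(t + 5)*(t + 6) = t^3 + 8*t^2 - 3*t - 90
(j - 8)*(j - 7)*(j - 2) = j^3 - 17*j^2 + 86*j - 112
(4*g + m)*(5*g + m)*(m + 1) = 20*g^2*m + 20*g^2 + 9*g*m^2 + 9*g*m + m^3 + m^2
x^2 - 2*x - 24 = (x - 6)*(x + 4)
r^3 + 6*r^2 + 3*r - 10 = (r - 1)*(r + 2)*(r + 5)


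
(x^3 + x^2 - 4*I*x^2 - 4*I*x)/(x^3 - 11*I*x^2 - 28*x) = (x + 1)/(x - 7*I)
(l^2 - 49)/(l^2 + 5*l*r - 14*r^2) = (l^2 - 49)/(l^2 + 5*l*r - 14*r^2)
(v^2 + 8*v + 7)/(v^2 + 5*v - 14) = (v + 1)/(v - 2)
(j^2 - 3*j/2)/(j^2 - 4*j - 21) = j*(3 - 2*j)/(2*(-j^2 + 4*j + 21))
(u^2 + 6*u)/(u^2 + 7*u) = (u + 6)/(u + 7)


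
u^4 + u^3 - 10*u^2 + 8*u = u*(u - 2)*(u - 1)*(u + 4)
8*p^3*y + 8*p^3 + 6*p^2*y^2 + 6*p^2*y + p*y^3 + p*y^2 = (2*p + y)*(4*p + y)*(p*y + p)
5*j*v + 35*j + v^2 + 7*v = (5*j + v)*(v + 7)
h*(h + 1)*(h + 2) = h^3 + 3*h^2 + 2*h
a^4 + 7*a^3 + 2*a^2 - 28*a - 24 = (a - 2)*(a + 1)*(a + 2)*(a + 6)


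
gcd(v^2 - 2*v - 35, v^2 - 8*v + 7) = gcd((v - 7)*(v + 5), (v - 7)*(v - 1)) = v - 7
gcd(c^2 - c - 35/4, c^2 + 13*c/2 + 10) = c + 5/2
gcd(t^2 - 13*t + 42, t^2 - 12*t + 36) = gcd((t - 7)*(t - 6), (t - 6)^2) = t - 6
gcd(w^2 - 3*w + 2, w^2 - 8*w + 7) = w - 1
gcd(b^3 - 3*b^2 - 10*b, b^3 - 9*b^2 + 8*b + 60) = b^2 - 3*b - 10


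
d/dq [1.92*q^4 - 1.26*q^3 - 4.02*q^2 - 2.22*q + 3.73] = 7.68*q^3 - 3.78*q^2 - 8.04*q - 2.22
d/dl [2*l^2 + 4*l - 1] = 4*l + 4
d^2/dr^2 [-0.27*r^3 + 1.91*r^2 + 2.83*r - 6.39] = 3.82 - 1.62*r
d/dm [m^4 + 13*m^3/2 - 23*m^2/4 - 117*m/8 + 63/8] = 4*m^3 + 39*m^2/2 - 23*m/2 - 117/8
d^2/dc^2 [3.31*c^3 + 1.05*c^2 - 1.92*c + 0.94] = 19.86*c + 2.1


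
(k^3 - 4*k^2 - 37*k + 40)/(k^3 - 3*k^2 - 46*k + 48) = (k + 5)/(k + 6)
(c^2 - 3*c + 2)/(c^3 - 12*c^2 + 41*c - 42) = (c - 1)/(c^2 - 10*c + 21)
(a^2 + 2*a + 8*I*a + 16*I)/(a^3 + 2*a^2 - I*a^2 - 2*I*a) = (a + 8*I)/(a*(a - I))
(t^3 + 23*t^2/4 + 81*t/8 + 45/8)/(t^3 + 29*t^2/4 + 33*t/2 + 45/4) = (t + 3/2)/(t + 3)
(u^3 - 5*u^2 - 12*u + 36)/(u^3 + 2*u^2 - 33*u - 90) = (u - 2)/(u + 5)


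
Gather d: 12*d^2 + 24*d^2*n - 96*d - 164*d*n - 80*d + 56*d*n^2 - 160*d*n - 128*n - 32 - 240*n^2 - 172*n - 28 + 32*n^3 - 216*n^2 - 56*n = d^2*(24*n + 12) + d*(56*n^2 - 324*n - 176) + 32*n^3 - 456*n^2 - 356*n - 60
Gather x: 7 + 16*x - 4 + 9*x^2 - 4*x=9*x^2 + 12*x + 3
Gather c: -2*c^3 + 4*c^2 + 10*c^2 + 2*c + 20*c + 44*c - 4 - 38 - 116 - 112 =-2*c^3 + 14*c^2 + 66*c - 270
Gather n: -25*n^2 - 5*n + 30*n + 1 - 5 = -25*n^2 + 25*n - 4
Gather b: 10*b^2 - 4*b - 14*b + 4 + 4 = 10*b^2 - 18*b + 8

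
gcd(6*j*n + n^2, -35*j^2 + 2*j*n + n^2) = 1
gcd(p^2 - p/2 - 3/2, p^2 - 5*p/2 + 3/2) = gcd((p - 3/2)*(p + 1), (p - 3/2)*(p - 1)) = p - 3/2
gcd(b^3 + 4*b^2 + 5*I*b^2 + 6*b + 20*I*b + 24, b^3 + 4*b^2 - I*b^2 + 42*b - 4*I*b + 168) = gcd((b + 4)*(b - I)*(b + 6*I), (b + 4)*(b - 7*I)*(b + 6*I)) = b^2 + b*(4 + 6*I) + 24*I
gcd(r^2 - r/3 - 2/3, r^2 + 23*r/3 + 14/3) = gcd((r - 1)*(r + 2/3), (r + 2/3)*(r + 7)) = r + 2/3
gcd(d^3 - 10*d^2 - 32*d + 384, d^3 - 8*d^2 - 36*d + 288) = d^2 - 2*d - 48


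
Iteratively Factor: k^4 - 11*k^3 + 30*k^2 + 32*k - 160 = (k + 2)*(k^3 - 13*k^2 + 56*k - 80) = (k - 4)*(k + 2)*(k^2 - 9*k + 20) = (k - 4)^2*(k + 2)*(k - 5)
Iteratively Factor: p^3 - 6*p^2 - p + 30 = (p - 3)*(p^2 - 3*p - 10) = (p - 3)*(p + 2)*(p - 5)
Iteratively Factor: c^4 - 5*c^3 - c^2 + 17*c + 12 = (c + 1)*(c^3 - 6*c^2 + 5*c + 12) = (c - 4)*(c + 1)*(c^2 - 2*c - 3) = (c - 4)*(c + 1)^2*(c - 3)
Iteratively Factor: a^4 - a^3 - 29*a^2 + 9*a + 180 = (a - 5)*(a^3 + 4*a^2 - 9*a - 36) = (a - 5)*(a + 4)*(a^2 - 9) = (a - 5)*(a - 3)*(a + 4)*(a + 3)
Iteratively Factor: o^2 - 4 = (o + 2)*(o - 2)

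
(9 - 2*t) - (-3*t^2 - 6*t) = 3*t^2 + 4*t + 9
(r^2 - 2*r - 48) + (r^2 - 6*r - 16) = 2*r^2 - 8*r - 64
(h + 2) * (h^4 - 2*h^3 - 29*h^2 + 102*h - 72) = h^5 - 33*h^3 + 44*h^2 + 132*h - 144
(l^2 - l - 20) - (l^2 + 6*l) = -7*l - 20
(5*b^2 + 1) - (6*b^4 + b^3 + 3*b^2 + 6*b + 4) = -6*b^4 - b^3 + 2*b^2 - 6*b - 3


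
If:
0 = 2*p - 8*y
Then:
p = 4*y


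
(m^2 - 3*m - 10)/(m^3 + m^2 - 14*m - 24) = (m - 5)/(m^2 - m - 12)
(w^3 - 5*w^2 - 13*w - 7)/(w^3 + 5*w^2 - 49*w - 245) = (w^2 + 2*w + 1)/(w^2 + 12*w + 35)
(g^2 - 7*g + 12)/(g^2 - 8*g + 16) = (g - 3)/(g - 4)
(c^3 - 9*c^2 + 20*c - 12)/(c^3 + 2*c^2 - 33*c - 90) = (c^2 - 3*c + 2)/(c^2 + 8*c + 15)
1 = 1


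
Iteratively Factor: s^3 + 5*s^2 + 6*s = (s + 3)*(s^2 + 2*s) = (s + 2)*(s + 3)*(s)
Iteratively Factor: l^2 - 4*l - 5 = (l - 5)*(l + 1)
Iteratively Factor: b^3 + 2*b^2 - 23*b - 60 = (b - 5)*(b^2 + 7*b + 12) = (b - 5)*(b + 3)*(b + 4)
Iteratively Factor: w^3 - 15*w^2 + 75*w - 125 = (w - 5)*(w^2 - 10*w + 25) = (w - 5)^2*(w - 5)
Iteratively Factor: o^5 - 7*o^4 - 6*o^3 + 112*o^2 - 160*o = (o - 2)*(o^4 - 5*o^3 - 16*o^2 + 80*o) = (o - 4)*(o - 2)*(o^3 - o^2 - 20*o) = (o - 5)*(o - 4)*(o - 2)*(o^2 + 4*o) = o*(o - 5)*(o - 4)*(o - 2)*(o + 4)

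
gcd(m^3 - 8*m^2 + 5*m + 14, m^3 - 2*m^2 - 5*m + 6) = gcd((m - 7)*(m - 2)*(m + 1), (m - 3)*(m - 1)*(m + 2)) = 1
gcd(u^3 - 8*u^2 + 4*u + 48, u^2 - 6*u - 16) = u + 2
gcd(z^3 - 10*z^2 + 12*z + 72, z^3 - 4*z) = z + 2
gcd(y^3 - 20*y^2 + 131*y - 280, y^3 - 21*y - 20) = y - 5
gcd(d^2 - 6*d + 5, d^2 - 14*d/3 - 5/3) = d - 5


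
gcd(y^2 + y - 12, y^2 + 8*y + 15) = 1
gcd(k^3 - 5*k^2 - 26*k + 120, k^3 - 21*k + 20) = k^2 + k - 20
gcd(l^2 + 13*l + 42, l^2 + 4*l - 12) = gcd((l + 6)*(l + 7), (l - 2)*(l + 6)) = l + 6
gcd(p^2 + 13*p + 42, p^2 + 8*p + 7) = p + 7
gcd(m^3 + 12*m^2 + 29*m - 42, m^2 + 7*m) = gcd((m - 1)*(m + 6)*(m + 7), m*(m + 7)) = m + 7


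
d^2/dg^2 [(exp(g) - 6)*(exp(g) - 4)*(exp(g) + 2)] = (9*exp(2*g) - 32*exp(g) + 4)*exp(g)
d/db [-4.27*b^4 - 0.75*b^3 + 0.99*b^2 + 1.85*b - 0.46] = -17.08*b^3 - 2.25*b^2 + 1.98*b + 1.85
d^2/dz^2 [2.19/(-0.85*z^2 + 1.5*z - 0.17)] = (3.16455*z^2 - 5.5845*z - 2.19*(1.7*z - 1.5)*(3.4*z - 3.0) + 0.63291)/(0.85*z^2 - 1.5*z + 0.17)^3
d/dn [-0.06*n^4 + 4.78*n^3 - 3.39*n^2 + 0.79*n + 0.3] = -0.24*n^3 + 14.34*n^2 - 6.78*n + 0.79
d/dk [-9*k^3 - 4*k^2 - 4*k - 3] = -27*k^2 - 8*k - 4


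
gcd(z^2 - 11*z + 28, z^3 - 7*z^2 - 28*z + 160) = z - 4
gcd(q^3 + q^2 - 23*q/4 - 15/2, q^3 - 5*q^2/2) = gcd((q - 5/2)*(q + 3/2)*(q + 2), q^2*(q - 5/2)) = q - 5/2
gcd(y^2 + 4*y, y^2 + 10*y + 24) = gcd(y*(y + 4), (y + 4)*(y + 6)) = y + 4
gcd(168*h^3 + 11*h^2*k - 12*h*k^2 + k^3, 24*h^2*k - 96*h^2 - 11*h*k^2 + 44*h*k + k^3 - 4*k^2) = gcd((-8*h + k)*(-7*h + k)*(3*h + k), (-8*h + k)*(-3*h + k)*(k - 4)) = 8*h - k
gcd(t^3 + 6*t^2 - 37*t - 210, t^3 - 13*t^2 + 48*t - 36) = t - 6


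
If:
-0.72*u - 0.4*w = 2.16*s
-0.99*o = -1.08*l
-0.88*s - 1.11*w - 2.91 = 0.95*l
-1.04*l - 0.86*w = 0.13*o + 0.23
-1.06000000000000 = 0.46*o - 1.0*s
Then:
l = 26.51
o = 28.92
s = 14.36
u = -22.70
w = -36.69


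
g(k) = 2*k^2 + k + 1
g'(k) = 4*k + 1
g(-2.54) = 11.36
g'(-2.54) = -9.16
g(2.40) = 14.92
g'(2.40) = 10.60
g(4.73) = 50.48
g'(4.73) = 19.92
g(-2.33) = 9.53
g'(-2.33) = -8.32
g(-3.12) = 17.35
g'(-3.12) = -11.48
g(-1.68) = 4.96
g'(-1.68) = -5.72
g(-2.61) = 12.01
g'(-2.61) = -9.44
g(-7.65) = 110.40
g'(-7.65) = -29.60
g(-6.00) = 67.00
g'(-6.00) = -23.00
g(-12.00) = 277.00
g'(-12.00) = -47.00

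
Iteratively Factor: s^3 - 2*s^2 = (s - 2)*(s^2) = s*(s - 2)*(s)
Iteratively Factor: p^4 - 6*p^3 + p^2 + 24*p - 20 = (p + 2)*(p^3 - 8*p^2 + 17*p - 10) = (p - 5)*(p + 2)*(p^2 - 3*p + 2) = (p - 5)*(p - 1)*(p + 2)*(p - 2)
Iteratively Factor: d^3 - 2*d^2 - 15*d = (d - 5)*(d^2 + 3*d) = d*(d - 5)*(d + 3)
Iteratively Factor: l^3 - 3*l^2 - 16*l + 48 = (l - 3)*(l^2 - 16) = (l - 4)*(l - 3)*(l + 4)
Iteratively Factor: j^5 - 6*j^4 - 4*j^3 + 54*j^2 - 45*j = (j - 5)*(j^4 - j^3 - 9*j^2 + 9*j) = j*(j - 5)*(j^3 - j^2 - 9*j + 9) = j*(j - 5)*(j + 3)*(j^2 - 4*j + 3) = j*(j - 5)*(j - 3)*(j + 3)*(j - 1)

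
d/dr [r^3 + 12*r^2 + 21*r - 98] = 3*r^2 + 24*r + 21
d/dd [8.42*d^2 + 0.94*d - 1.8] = 16.84*d + 0.94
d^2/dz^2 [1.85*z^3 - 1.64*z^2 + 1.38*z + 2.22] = 11.1*z - 3.28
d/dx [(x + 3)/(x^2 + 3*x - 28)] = (x^2 + 3*x - (x + 3)*(2*x + 3) - 28)/(x^2 + 3*x - 28)^2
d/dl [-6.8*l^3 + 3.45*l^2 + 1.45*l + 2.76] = -20.4*l^2 + 6.9*l + 1.45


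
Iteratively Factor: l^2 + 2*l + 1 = (l + 1)*(l + 1)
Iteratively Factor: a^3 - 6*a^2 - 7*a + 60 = (a - 5)*(a^2 - a - 12) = (a - 5)*(a + 3)*(a - 4)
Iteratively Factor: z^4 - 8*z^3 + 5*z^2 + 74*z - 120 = (z - 5)*(z^3 - 3*z^2 - 10*z + 24) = (z - 5)*(z - 4)*(z^2 + z - 6) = (z - 5)*(z - 4)*(z + 3)*(z - 2)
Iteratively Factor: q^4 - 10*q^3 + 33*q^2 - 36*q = (q - 3)*(q^3 - 7*q^2 + 12*q) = (q - 4)*(q - 3)*(q^2 - 3*q) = (q - 4)*(q - 3)^2*(q)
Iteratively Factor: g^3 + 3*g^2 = (g + 3)*(g^2) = g*(g + 3)*(g)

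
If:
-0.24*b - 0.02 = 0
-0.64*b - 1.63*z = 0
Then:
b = -0.08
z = 0.03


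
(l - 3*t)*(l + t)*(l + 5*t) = l^3 + 3*l^2*t - 13*l*t^2 - 15*t^3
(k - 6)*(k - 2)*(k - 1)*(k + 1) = k^4 - 8*k^3 + 11*k^2 + 8*k - 12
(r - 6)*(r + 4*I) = r^2 - 6*r + 4*I*r - 24*I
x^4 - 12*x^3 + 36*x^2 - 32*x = x*(x - 8)*(x - 2)^2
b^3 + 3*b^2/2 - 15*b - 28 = (b - 4)*(b + 2)*(b + 7/2)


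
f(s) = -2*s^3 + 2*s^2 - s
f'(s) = -6*s^2 + 4*s - 1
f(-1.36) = 10.09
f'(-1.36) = -17.54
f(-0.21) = 0.32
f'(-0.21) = -2.10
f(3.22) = -49.26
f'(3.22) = -50.33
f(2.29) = -15.82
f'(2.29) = -23.30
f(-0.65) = 2.04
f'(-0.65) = -6.14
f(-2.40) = 41.57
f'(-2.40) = -45.16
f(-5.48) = 394.67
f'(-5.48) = -203.10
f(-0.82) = 3.27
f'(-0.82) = -8.31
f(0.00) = 0.00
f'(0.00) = -1.00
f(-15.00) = 7215.00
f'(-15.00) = -1411.00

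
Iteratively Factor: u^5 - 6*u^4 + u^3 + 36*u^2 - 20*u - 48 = (u + 1)*(u^4 - 7*u^3 + 8*u^2 + 28*u - 48) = (u - 4)*(u + 1)*(u^3 - 3*u^2 - 4*u + 12) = (u - 4)*(u - 3)*(u + 1)*(u^2 - 4) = (u - 4)*(u - 3)*(u + 1)*(u + 2)*(u - 2)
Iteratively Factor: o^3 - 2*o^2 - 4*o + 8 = (o - 2)*(o^2 - 4) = (o - 2)*(o + 2)*(o - 2)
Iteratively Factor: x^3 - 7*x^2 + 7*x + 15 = (x - 3)*(x^2 - 4*x - 5) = (x - 5)*(x - 3)*(x + 1)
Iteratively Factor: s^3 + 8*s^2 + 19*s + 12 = (s + 3)*(s^2 + 5*s + 4) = (s + 3)*(s + 4)*(s + 1)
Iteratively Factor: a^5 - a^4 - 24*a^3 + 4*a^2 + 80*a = (a)*(a^4 - a^3 - 24*a^2 + 4*a + 80) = a*(a - 2)*(a^3 + a^2 - 22*a - 40) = a*(a - 2)*(a + 2)*(a^2 - a - 20) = a*(a - 2)*(a + 2)*(a + 4)*(a - 5)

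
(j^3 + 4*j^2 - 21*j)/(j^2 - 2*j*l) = (j^2 + 4*j - 21)/(j - 2*l)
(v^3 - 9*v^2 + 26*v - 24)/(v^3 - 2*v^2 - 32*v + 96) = (v^2 - 5*v + 6)/(v^2 + 2*v - 24)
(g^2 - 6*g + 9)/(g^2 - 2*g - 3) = (g - 3)/(g + 1)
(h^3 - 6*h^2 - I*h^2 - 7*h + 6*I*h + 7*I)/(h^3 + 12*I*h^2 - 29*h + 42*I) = (h^2 - 6*h - 7)/(h^2 + 13*I*h - 42)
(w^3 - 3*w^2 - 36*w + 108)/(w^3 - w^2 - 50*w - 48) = (w^2 - 9*w + 18)/(w^2 - 7*w - 8)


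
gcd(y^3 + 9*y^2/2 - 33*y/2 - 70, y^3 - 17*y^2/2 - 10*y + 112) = y^2 - y/2 - 14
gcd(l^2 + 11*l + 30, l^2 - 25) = l + 5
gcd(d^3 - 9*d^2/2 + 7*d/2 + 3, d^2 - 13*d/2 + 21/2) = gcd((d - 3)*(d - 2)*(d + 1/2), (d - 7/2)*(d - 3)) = d - 3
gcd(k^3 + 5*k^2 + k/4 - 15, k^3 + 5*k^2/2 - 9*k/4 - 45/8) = k^2 + k - 15/4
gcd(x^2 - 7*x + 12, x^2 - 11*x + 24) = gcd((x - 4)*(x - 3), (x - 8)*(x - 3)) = x - 3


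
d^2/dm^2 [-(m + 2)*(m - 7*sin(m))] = -7*(m + 2)*sin(m) + 14*cos(m) - 2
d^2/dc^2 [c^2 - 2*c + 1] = 2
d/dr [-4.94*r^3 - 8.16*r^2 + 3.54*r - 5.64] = -14.82*r^2 - 16.32*r + 3.54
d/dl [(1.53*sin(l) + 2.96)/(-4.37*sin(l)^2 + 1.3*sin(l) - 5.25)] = (6.6861*sin(l)^2 + 25.8704*sin(l) - 11.8805)*cos(l)/(19.0969*sin(l)^4 - 11.362*sin(l)^3 + 47.575*sin(l)^2 - 13.65*sin(l) + 27.5625)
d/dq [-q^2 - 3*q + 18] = -2*q - 3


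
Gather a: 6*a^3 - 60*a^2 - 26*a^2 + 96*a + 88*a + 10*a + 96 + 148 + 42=6*a^3 - 86*a^2 + 194*a + 286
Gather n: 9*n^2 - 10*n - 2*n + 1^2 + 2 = 9*n^2 - 12*n + 3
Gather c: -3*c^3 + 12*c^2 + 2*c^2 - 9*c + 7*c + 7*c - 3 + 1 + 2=-3*c^3 + 14*c^2 + 5*c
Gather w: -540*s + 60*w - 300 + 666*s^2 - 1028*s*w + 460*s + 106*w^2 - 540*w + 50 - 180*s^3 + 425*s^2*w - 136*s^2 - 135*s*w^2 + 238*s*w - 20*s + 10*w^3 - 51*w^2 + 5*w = -180*s^3 + 530*s^2 - 100*s + 10*w^3 + w^2*(55 - 135*s) + w*(425*s^2 - 790*s - 475) - 250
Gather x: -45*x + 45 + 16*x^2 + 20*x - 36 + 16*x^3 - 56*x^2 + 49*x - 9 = 16*x^3 - 40*x^2 + 24*x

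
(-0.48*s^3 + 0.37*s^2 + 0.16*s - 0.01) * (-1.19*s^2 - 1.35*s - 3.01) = 0.5712*s^5 + 0.2077*s^4 + 0.7549*s^3 - 1.3178*s^2 - 0.4681*s + 0.0301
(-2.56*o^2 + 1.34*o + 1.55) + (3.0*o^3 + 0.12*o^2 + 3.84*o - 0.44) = 3.0*o^3 - 2.44*o^2 + 5.18*o + 1.11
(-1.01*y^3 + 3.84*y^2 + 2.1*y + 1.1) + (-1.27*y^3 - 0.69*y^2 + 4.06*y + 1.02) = -2.28*y^3 + 3.15*y^2 + 6.16*y + 2.12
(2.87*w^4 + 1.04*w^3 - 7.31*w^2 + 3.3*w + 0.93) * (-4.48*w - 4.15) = -12.8576*w^5 - 16.5697*w^4 + 28.4328*w^3 + 15.5525*w^2 - 17.8614*w - 3.8595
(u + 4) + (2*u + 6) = 3*u + 10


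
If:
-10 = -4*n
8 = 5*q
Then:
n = 5/2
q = 8/5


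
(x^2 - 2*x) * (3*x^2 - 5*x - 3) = 3*x^4 - 11*x^3 + 7*x^2 + 6*x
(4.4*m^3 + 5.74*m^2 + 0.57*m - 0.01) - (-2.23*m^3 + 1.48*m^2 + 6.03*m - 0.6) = 6.63*m^3 + 4.26*m^2 - 5.46*m + 0.59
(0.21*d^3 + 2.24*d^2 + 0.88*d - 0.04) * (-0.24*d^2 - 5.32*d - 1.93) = -0.0504*d^5 - 1.6548*d^4 - 12.5333*d^3 - 8.9952*d^2 - 1.4856*d + 0.0772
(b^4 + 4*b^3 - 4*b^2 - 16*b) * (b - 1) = b^5 + 3*b^4 - 8*b^3 - 12*b^2 + 16*b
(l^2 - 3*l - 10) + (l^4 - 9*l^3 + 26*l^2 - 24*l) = l^4 - 9*l^3 + 27*l^2 - 27*l - 10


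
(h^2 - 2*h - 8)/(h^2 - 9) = (h^2 - 2*h - 8)/(h^2 - 9)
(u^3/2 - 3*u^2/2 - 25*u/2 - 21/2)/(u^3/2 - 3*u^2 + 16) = (u^3 - 3*u^2 - 25*u - 21)/(u^3 - 6*u^2 + 32)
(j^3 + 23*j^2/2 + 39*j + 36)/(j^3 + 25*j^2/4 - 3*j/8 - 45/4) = 4*(j + 4)/(4*j - 5)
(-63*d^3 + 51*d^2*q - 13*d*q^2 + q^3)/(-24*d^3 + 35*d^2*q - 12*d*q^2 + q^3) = (21*d^2 - 10*d*q + q^2)/(8*d^2 - 9*d*q + q^2)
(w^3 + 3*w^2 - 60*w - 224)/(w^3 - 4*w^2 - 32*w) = (w + 7)/w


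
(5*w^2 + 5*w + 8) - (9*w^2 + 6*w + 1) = -4*w^2 - w + 7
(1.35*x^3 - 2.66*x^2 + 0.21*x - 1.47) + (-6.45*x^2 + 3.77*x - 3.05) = 1.35*x^3 - 9.11*x^2 + 3.98*x - 4.52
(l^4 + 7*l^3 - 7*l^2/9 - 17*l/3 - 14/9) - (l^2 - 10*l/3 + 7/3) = l^4 + 7*l^3 - 16*l^2/9 - 7*l/3 - 35/9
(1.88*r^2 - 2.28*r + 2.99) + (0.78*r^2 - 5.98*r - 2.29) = 2.66*r^2 - 8.26*r + 0.7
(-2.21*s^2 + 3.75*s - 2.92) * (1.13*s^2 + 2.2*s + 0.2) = -2.4973*s^4 - 0.6245*s^3 + 4.5084*s^2 - 5.674*s - 0.584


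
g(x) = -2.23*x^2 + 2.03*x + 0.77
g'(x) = 2.03 - 4.46*x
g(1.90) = -3.42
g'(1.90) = -6.44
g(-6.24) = -98.73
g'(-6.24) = 29.86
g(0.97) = 0.64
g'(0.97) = -2.30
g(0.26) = 1.15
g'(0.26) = 0.87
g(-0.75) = -2.01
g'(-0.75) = 5.38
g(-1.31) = -5.72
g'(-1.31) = 7.87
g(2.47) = -7.82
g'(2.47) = -8.99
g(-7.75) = -148.90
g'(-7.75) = 36.60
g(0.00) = 0.77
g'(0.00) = 2.03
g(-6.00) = -91.69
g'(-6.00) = 28.79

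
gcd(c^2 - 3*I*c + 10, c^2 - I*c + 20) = c - 5*I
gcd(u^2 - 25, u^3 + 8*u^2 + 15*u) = u + 5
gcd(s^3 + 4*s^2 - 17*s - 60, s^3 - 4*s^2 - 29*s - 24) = s + 3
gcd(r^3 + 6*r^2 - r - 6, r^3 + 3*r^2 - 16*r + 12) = r^2 + 5*r - 6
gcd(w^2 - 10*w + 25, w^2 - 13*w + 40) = w - 5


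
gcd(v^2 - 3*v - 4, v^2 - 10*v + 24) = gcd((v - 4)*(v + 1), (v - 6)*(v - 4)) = v - 4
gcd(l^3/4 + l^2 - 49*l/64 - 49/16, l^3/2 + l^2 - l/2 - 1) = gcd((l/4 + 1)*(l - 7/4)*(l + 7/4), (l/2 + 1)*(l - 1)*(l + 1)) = 1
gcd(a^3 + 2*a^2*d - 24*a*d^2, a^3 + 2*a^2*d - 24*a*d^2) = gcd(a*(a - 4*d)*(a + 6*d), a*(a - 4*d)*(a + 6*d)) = a^3 + 2*a^2*d - 24*a*d^2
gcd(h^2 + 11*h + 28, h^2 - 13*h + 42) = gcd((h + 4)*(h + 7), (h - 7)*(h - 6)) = 1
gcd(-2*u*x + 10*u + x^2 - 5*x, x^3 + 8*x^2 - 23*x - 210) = x - 5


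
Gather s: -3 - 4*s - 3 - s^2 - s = -s^2 - 5*s - 6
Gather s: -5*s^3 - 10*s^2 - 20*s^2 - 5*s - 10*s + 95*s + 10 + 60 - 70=-5*s^3 - 30*s^2 + 80*s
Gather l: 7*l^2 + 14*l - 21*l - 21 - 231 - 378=7*l^2 - 7*l - 630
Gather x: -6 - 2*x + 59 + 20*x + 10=18*x + 63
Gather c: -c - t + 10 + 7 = -c - t + 17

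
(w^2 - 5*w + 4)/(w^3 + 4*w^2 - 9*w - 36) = (w^2 - 5*w + 4)/(w^3 + 4*w^2 - 9*w - 36)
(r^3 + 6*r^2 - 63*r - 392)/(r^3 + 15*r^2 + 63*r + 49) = (r - 8)/(r + 1)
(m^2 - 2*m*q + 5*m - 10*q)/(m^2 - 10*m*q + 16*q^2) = (-m - 5)/(-m + 8*q)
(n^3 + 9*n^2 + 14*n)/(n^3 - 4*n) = (n + 7)/(n - 2)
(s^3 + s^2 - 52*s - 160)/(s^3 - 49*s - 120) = (s + 4)/(s + 3)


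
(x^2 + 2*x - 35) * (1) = x^2 + 2*x - 35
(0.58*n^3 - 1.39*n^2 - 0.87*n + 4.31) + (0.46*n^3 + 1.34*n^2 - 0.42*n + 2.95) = 1.04*n^3 - 0.0499999999999998*n^2 - 1.29*n + 7.26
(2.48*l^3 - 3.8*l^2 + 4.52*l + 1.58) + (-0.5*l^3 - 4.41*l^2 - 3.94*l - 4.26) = 1.98*l^3 - 8.21*l^2 + 0.58*l - 2.68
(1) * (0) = 0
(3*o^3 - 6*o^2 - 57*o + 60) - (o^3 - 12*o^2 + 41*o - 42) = 2*o^3 + 6*o^2 - 98*o + 102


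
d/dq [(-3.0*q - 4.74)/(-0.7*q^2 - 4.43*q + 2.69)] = (2.1*q^2 + 13.29*q - (1.4*q + 4.43)*(3.0*q + 4.74) - 8.07)/(0.7*q^2 + 4.43*q - 2.69)^2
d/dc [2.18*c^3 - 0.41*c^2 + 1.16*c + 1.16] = 6.54*c^2 - 0.82*c + 1.16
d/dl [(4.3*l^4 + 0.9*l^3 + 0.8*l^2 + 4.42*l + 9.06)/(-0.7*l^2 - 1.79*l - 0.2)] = (-6.02*l^5 - 23.721*l^4 - 6.662*l^3 + 1.122*l^2 + 12.364*l + 15.3334)/(0.49*l^4 + 2.506*l^3 + 3.4841*l^2 + 0.716*l + 0.04)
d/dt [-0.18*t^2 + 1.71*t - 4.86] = 1.71 - 0.36*t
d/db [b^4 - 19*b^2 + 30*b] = 4*b^3 - 38*b + 30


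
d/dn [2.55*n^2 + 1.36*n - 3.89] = 5.1*n + 1.36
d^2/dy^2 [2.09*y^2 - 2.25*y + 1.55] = 4.18000000000000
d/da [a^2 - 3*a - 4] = 2*a - 3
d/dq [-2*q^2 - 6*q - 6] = -4*q - 6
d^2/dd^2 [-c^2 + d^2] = 2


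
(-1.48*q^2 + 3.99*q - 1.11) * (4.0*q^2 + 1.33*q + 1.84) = -5.92*q^4 + 13.9916*q^3 - 1.8565*q^2 + 5.8653*q - 2.0424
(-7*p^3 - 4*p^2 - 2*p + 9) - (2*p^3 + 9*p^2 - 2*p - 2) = -9*p^3 - 13*p^2 + 11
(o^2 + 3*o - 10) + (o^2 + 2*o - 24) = 2*o^2 + 5*o - 34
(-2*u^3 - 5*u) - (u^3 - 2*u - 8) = -3*u^3 - 3*u + 8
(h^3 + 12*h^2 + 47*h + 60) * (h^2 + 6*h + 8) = h^5 + 18*h^4 + 127*h^3 + 438*h^2 + 736*h + 480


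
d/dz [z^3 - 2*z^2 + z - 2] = 3*z^2 - 4*z + 1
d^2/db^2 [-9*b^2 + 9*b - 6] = -18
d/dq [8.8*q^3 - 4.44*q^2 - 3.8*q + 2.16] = 26.4*q^2 - 8.88*q - 3.8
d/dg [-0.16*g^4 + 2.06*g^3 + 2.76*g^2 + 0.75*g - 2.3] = -0.64*g^3 + 6.18*g^2 + 5.52*g + 0.75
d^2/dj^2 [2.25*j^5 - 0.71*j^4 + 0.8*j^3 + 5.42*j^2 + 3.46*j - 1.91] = 45.0*j^3 - 8.52*j^2 + 4.8*j + 10.84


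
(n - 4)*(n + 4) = n^2 - 16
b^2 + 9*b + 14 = (b + 2)*(b + 7)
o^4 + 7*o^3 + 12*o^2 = o^2*(o + 3)*(o + 4)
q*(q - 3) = q^2 - 3*q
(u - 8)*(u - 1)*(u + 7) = u^3 - 2*u^2 - 55*u + 56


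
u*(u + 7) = u^2 + 7*u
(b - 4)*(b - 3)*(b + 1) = b^3 - 6*b^2 + 5*b + 12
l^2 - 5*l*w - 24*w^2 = (l - 8*w)*(l + 3*w)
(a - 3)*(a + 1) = a^2 - 2*a - 3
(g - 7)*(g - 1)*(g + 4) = g^3 - 4*g^2 - 25*g + 28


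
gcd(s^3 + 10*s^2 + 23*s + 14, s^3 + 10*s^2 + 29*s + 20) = s + 1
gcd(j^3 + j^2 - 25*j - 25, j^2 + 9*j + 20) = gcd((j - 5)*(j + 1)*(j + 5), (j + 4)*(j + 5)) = j + 5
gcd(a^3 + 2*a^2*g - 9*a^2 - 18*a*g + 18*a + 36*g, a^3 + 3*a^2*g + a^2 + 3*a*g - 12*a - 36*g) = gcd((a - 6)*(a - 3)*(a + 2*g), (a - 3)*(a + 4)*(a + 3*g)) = a - 3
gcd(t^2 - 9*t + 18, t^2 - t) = 1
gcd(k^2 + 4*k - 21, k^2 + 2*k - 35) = k + 7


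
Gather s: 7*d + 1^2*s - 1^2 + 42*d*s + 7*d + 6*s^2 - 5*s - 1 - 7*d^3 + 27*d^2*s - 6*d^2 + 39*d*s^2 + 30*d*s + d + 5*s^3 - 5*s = -7*d^3 - 6*d^2 + 15*d + 5*s^3 + s^2*(39*d + 6) + s*(27*d^2 + 72*d - 9) - 2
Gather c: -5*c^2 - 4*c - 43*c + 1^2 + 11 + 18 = -5*c^2 - 47*c + 30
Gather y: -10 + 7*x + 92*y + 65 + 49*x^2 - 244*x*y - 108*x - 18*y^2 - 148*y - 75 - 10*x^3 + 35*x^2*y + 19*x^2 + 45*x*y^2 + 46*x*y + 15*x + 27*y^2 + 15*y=-10*x^3 + 68*x^2 - 86*x + y^2*(45*x + 9) + y*(35*x^2 - 198*x - 41) - 20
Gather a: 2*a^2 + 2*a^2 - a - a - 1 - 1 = 4*a^2 - 2*a - 2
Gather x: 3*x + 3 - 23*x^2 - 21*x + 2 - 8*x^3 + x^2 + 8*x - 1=-8*x^3 - 22*x^2 - 10*x + 4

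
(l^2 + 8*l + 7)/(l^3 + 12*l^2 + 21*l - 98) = (l + 1)/(l^2 + 5*l - 14)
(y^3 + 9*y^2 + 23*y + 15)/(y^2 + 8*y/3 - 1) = 3*(y^2 + 6*y + 5)/(3*y - 1)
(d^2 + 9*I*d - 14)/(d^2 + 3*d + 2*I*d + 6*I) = (d + 7*I)/(d + 3)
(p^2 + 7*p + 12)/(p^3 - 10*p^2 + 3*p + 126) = (p + 4)/(p^2 - 13*p + 42)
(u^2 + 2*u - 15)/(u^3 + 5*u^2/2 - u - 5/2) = 2*(u^2 + 2*u - 15)/(2*u^3 + 5*u^2 - 2*u - 5)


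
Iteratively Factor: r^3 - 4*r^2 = (r)*(r^2 - 4*r) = r*(r - 4)*(r)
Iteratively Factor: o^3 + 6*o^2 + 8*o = (o + 4)*(o^2 + 2*o) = o*(o + 4)*(o + 2)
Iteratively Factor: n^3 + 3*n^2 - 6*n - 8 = (n - 2)*(n^2 + 5*n + 4) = (n - 2)*(n + 1)*(n + 4)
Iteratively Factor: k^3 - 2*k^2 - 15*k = (k - 5)*(k^2 + 3*k) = k*(k - 5)*(k + 3)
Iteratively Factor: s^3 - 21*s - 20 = (s + 1)*(s^2 - s - 20) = (s - 5)*(s + 1)*(s + 4)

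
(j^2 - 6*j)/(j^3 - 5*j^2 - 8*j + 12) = j/(j^2 + j - 2)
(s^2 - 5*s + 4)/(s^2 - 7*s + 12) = (s - 1)/(s - 3)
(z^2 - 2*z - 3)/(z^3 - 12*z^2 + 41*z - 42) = (z + 1)/(z^2 - 9*z + 14)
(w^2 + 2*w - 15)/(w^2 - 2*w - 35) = (w - 3)/(w - 7)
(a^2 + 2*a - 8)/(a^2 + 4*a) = (a - 2)/a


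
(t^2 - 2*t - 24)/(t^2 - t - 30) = (t + 4)/(t + 5)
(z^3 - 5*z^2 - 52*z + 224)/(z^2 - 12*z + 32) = z + 7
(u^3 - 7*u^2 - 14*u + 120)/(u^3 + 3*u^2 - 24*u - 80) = (u - 6)/(u + 4)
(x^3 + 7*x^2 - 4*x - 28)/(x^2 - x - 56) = (x^2 - 4)/(x - 8)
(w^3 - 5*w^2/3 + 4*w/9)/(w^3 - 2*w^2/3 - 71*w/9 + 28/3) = w*(3*w - 1)/(3*w^2 + 2*w - 21)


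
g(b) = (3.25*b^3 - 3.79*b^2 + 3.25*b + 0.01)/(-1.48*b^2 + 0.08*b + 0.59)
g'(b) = (2.96*b - 0.08)*(3.25*b^3 - 3.79*b^2 + 3.25*b + 0.01)/(-1.48*b^2 + 0.08*b + 0.59)^2 + (9.75*b^2 - 7.58*b + 3.25)/(-1.48*b^2 + 0.08*b + 0.59)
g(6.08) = -11.38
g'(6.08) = -2.12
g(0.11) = 0.56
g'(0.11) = 4.60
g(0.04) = 0.23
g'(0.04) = 5.03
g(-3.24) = 10.58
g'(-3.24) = -1.83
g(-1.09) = 9.75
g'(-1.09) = 7.29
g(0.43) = 2.75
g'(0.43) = 14.47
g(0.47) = 3.45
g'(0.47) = 21.17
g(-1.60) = 8.48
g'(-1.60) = 0.15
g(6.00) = -11.21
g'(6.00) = -2.12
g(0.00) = 0.02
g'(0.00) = 5.51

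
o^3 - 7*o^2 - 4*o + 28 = (o - 7)*(o - 2)*(o + 2)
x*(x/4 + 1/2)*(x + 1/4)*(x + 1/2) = x^4/4 + 11*x^3/16 + 13*x^2/32 + x/16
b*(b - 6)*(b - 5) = b^3 - 11*b^2 + 30*b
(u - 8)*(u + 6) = u^2 - 2*u - 48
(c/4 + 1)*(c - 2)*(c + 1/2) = c^3/4 + 5*c^2/8 - 7*c/4 - 1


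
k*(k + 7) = k^2 + 7*k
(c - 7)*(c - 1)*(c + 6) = c^3 - 2*c^2 - 41*c + 42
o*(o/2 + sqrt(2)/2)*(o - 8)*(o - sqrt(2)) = o^4/2 - 4*o^3 - o^2 + 8*o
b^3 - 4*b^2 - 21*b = b*(b - 7)*(b + 3)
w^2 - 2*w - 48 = (w - 8)*(w + 6)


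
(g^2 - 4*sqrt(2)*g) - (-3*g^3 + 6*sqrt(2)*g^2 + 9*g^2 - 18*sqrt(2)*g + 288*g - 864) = 3*g^3 - 6*sqrt(2)*g^2 - 8*g^2 - 288*g + 14*sqrt(2)*g + 864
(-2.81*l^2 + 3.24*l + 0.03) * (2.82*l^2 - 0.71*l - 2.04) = -7.9242*l^4 + 11.1319*l^3 + 3.5166*l^2 - 6.6309*l - 0.0612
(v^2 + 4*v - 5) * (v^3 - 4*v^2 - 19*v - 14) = v^5 - 40*v^3 - 70*v^2 + 39*v + 70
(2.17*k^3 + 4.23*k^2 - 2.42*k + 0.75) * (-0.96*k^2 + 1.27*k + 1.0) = -2.0832*k^5 - 1.3049*k^4 + 9.8653*k^3 + 0.436600000000001*k^2 - 1.4675*k + 0.75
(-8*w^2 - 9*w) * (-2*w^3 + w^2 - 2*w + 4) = 16*w^5 + 10*w^4 + 7*w^3 - 14*w^2 - 36*w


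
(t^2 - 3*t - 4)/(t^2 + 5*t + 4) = (t - 4)/(t + 4)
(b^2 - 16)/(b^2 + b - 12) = (b - 4)/(b - 3)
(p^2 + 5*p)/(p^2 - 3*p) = (p + 5)/(p - 3)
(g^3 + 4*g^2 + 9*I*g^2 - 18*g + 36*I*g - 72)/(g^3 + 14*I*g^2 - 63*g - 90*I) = (g + 4)/(g + 5*I)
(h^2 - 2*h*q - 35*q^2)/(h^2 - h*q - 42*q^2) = (h + 5*q)/(h + 6*q)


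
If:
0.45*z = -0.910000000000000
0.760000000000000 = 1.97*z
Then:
No Solution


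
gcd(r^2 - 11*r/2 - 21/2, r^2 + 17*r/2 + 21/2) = r + 3/2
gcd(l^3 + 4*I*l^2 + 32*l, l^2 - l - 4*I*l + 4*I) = l - 4*I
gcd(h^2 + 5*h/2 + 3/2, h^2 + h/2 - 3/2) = h + 3/2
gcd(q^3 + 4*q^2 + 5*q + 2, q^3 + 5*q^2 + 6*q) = q + 2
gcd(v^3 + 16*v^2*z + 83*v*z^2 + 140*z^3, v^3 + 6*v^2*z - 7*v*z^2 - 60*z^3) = v^2 + 9*v*z + 20*z^2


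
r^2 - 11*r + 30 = (r - 6)*(r - 5)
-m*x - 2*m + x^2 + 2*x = (-m + x)*(x + 2)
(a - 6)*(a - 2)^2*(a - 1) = a^4 - 11*a^3 + 38*a^2 - 52*a + 24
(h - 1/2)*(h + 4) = h^2 + 7*h/2 - 2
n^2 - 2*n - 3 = (n - 3)*(n + 1)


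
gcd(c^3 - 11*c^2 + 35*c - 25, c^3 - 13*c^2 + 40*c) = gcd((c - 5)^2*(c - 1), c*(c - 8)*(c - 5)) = c - 5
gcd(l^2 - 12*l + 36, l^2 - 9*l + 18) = l - 6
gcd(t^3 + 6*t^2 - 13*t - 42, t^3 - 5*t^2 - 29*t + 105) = t - 3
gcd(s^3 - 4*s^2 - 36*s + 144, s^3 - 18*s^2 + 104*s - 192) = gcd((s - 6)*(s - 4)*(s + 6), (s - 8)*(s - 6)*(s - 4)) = s^2 - 10*s + 24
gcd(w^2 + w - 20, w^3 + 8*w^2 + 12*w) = 1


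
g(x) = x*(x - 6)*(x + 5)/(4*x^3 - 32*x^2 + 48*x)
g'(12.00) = -0.02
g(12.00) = 0.42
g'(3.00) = -1.75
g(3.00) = 2.00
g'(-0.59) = -0.26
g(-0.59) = -0.43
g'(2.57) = -5.39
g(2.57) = 3.32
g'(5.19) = -0.17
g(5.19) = 0.80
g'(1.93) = -357.14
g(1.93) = -24.75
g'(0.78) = -1.18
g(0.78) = -1.18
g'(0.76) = -1.14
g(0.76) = -1.16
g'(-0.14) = -0.38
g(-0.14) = -0.57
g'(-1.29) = -0.16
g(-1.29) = -0.28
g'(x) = x*(x - 6)*(x + 5)*(-12*x^2 + 64*x - 48)/(4*x^3 - 32*x^2 + 48*x)^2 + x*(x - 6)/(4*x^3 - 32*x^2 + 48*x) + x*(x + 5)/(4*x^3 - 32*x^2 + 48*x) + (x - 6)*(x + 5)/(4*x^3 - 32*x^2 + 48*x) = -7/(4*x^2 - 16*x + 16)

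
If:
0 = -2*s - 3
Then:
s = -3/2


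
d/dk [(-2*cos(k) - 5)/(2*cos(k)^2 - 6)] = (sin(k)^2 - 5*cos(k) - 4)*sin(k)/(cos(k)^2 - 3)^2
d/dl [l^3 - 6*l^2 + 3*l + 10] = 3*l^2 - 12*l + 3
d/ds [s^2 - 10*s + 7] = 2*s - 10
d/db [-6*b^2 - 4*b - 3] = -12*b - 4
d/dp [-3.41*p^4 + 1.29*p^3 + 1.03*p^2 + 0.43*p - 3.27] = -13.64*p^3 + 3.87*p^2 + 2.06*p + 0.43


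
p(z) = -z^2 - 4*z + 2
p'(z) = -2*z - 4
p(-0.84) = 4.65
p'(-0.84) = -2.32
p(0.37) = 0.38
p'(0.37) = -4.74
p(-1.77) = 5.95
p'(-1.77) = -0.46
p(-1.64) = 5.87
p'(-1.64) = -0.72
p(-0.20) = 2.76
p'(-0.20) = -3.60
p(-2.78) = 5.39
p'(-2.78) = 1.56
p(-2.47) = 5.78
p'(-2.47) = 0.94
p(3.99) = -29.88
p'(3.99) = -11.98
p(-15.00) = -163.00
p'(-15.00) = 26.00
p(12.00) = -190.00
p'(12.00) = -28.00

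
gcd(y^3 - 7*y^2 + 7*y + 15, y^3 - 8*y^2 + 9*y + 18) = y^2 - 2*y - 3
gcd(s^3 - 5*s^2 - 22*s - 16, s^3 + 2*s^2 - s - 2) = s^2 + 3*s + 2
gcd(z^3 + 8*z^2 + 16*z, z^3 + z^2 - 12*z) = z^2 + 4*z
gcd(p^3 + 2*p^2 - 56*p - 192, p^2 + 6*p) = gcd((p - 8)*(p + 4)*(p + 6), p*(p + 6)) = p + 6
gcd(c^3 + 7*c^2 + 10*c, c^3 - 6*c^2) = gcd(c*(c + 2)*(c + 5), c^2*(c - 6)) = c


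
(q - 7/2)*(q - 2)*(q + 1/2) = q^3 - 5*q^2 + 17*q/4 + 7/2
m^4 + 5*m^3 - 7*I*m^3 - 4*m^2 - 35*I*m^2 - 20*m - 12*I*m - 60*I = (m + 5)*(m - 6*I)*(m - 2*I)*(m + I)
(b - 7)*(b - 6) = b^2 - 13*b + 42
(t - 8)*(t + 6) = t^2 - 2*t - 48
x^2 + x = x*(x + 1)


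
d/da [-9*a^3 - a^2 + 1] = a*(-27*a - 2)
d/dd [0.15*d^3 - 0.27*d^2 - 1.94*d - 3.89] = 0.45*d^2 - 0.54*d - 1.94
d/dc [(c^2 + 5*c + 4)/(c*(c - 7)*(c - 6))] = (-c^4 - 10*c^3 + 95*c^2 + 104*c - 168)/(c^2*(c^4 - 26*c^3 + 253*c^2 - 1092*c + 1764))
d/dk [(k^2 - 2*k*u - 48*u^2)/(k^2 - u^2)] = 2*u*(k^2 + 47*k*u + u^2)/(k^4 - 2*k^2*u^2 + u^4)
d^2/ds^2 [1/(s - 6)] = 2/(s - 6)^3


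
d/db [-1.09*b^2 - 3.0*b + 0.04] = -2.18*b - 3.0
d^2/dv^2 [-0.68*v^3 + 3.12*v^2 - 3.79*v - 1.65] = 6.24 - 4.08*v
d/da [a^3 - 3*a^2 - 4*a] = 3*a^2 - 6*a - 4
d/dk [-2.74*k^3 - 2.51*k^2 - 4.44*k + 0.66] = -8.22*k^2 - 5.02*k - 4.44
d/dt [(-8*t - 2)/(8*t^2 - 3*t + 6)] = 2*(32*t^2 + 16*t - 27)/(64*t^4 - 48*t^3 + 105*t^2 - 36*t + 36)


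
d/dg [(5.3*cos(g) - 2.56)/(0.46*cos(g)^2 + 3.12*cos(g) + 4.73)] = (2.438*cos(g)^2 - 2.3552*cos(g) - 33.0562)*sin(g)/(0.2116*cos(g)^4 + 2.8704*cos(g)^3 + 14.086*cos(g)^2 + 29.5152*cos(g) + 22.3729)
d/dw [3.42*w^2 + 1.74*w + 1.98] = 6.84*w + 1.74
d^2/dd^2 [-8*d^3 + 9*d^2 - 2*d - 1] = 18 - 48*d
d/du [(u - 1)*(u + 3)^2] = (u + 3)*(3*u + 1)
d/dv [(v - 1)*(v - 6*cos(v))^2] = (v - 6*cos(v))*(v + (2*v - 2)*(6*sin(v) + 1) - 6*cos(v))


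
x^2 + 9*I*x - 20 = (x + 4*I)*(x + 5*I)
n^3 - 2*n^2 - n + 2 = (n - 2)*(n - 1)*(n + 1)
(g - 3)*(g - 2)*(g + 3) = g^3 - 2*g^2 - 9*g + 18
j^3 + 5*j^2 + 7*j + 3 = (j + 1)^2*(j + 3)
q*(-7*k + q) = -7*k*q + q^2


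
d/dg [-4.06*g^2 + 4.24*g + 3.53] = 4.24 - 8.12*g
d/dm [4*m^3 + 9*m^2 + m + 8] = 12*m^2 + 18*m + 1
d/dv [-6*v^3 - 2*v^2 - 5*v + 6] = -18*v^2 - 4*v - 5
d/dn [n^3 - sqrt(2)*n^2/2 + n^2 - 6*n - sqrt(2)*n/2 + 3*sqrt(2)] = 3*n^2 - sqrt(2)*n + 2*n - 6 - sqrt(2)/2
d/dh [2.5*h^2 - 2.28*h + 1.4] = 5.0*h - 2.28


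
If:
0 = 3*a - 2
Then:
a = 2/3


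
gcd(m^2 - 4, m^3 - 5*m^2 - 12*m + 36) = m - 2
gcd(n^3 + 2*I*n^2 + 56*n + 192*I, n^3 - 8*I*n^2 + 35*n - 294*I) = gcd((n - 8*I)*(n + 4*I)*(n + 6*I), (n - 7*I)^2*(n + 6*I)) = n + 6*I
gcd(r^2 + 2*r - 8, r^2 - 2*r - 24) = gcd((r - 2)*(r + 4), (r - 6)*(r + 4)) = r + 4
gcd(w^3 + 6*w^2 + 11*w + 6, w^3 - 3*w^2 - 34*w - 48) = w^2 + 5*w + 6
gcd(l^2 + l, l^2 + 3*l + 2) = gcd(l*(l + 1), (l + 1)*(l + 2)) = l + 1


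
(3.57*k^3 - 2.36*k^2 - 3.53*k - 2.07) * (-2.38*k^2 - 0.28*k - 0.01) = -8.4966*k^5 + 4.6172*k^4 + 9.0265*k^3 + 5.9386*k^2 + 0.6149*k + 0.0207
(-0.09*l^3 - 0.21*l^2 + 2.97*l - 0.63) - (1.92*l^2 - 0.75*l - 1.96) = -0.09*l^3 - 2.13*l^2 + 3.72*l + 1.33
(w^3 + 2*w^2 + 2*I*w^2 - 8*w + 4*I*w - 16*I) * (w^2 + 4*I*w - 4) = w^5 + 2*w^4 + 6*I*w^4 - 20*w^3 + 12*I*w^3 - 24*w^2 - 56*I*w^2 + 96*w - 16*I*w + 64*I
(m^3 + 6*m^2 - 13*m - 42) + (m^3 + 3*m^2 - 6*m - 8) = 2*m^3 + 9*m^2 - 19*m - 50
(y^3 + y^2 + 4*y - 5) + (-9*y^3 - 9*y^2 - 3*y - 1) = -8*y^3 - 8*y^2 + y - 6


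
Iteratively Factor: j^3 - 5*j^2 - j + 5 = (j + 1)*(j^2 - 6*j + 5) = (j - 1)*(j + 1)*(j - 5)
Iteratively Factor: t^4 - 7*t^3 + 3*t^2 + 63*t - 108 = (t + 3)*(t^3 - 10*t^2 + 33*t - 36) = (t - 4)*(t + 3)*(t^2 - 6*t + 9) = (t - 4)*(t - 3)*(t + 3)*(t - 3)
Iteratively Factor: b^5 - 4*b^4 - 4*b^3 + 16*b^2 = (b)*(b^4 - 4*b^3 - 4*b^2 + 16*b) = b*(b - 2)*(b^3 - 2*b^2 - 8*b) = b*(b - 4)*(b - 2)*(b^2 + 2*b) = b*(b - 4)*(b - 2)*(b + 2)*(b)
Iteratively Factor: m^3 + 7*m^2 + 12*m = (m)*(m^2 + 7*m + 12) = m*(m + 4)*(m + 3)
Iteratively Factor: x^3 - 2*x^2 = (x)*(x^2 - 2*x) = x*(x - 2)*(x)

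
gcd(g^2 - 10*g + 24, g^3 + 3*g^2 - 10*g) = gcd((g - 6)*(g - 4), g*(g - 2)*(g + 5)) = 1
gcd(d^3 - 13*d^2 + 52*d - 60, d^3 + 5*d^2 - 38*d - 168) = d - 6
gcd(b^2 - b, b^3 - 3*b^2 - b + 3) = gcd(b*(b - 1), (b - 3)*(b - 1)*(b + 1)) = b - 1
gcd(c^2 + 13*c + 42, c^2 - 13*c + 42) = 1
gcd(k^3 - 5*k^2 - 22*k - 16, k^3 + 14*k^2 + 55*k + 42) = k + 1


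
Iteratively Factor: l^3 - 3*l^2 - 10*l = (l - 5)*(l^2 + 2*l) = (l - 5)*(l + 2)*(l)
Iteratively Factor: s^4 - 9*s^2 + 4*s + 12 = (s + 3)*(s^3 - 3*s^2 + 4) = (s - 2)*(s + 3)*(s^2 - s - 2) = (s - 2)*(s + 1)*(s + 3)*(s - 2)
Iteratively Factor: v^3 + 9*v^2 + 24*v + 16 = (v + 4)*(v^2 + 5*v + 4) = (v + 1)*(v + 4)*(v + 4)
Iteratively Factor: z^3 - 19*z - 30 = (z - 5)*(z^2 + 5*z + 6) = (z - 5)*(z + 3)*(z + 2)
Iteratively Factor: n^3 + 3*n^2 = (n + 3)*(n^2) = n*(n + 3)*(n)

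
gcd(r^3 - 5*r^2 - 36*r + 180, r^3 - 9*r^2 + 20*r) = r - 5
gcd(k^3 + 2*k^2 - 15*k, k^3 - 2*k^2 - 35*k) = k^2 + 5*k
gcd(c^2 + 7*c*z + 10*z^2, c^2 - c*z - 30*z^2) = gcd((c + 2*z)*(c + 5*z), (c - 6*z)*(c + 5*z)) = c + 5*z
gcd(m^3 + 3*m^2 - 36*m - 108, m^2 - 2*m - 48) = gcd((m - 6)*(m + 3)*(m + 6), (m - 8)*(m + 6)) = m + 6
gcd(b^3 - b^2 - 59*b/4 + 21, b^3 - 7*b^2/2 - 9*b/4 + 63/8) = b^2 - 5*b + 21/4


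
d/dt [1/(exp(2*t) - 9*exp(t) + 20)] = (9 - 2*exp(t))*exp(t)/(exp(2*t) - 9*exp(t) + 20)^2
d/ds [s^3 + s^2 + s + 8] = 3*s^2 + 2*s + 1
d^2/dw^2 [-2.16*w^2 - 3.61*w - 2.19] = -4.32000000000000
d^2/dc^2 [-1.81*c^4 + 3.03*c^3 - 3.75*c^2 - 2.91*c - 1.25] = -21.72*c^2 + 18.18*c - 7.5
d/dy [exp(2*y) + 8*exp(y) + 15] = 2*(exp(y) + 4)*exp(y)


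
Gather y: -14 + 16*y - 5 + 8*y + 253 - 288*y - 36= 198 - 264*y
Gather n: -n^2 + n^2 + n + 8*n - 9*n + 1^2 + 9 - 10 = 0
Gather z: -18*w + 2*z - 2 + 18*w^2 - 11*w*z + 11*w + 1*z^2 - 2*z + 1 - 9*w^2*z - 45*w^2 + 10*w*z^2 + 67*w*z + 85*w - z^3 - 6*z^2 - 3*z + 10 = -27*w^2 + 78*w - z^3 + z^2*(10*w - 5) + z*(-9*w^2 + 56*w - 3) + 9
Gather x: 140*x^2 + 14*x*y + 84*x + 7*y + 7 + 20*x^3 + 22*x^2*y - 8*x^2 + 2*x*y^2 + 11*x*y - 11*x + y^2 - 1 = 20*x^3 + x^2*(22*y + 132) + x*(2*y^2 + 25*y + 73) + y^2 + 7*y + 6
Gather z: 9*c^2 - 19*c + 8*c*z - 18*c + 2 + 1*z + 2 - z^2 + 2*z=9*c^2 - 37*c - z^2 + z*(8*c + 3) + 4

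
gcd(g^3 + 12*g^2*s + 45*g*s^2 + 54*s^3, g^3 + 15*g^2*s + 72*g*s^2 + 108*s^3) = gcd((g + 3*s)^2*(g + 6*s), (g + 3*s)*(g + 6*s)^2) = g^2 + 9*g*s + 18*s^2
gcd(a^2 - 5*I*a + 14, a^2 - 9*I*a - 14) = a - 7*I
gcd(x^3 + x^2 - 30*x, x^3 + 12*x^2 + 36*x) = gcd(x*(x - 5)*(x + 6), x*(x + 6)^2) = x^2 + 6*x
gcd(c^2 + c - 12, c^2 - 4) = 1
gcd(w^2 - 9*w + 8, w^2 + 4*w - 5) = w - 1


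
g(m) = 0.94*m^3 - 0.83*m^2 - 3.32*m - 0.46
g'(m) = 2.82*m^2 - 1.66*m - 3.32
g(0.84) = -3.28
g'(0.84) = -2.72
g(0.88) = -3.38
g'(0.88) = -2.60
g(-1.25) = 0.56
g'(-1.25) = 3.16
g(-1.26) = 0.53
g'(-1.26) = 3.25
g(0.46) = -2.07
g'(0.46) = -3.49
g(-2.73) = -16.71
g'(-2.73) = 22.23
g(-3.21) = -29.45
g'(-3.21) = 31.07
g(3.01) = 7.66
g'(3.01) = 17.23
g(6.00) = 152.78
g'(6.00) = 88.24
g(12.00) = 1464.50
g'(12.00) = 382.84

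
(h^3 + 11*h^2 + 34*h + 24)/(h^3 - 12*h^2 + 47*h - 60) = (h^3 + 11*h^2 + 34*h + 24)/(h^3 - 12*h^2 + 47*h - 60)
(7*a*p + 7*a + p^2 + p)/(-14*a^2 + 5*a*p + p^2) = (p + 1)/(-2*a + p)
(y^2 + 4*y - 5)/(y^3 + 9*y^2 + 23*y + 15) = (y - 1)/(y^2 + 4*y + 3)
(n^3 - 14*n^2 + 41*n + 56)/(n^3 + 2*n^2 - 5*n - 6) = (n^2 - 15*n + 56)/(n^2 + n - 6)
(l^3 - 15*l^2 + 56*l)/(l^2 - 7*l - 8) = l*(l - 7)/(l + 1)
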